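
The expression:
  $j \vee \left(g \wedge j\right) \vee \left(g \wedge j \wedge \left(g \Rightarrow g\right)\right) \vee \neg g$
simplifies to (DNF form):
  $j \vee \neg g$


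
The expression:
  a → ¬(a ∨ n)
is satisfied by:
  {a: False}


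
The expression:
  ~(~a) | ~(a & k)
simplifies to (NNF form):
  True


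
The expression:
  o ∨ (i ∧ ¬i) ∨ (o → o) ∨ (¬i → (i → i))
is always true.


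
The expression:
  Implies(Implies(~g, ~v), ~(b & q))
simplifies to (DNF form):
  ~b | ~q | (v & ~g)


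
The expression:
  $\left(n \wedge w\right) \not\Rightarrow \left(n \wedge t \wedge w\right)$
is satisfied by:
  {w: True, n: True, t: False}


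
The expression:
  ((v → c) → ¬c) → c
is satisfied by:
  {c: True}


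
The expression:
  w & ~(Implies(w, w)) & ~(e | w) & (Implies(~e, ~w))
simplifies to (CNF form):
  False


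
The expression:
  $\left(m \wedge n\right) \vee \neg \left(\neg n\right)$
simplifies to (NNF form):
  $n$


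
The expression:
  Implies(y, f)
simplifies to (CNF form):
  f | ~y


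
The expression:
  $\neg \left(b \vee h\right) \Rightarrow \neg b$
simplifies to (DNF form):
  $\text{True}$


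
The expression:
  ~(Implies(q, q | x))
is never true.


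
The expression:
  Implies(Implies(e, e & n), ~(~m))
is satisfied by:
  {m: True, e: True, n: False}
  {m: True, e: False, n: False}
  {n: True, m: True, e: True}
  {n: True, m: True, e: False}
  {e: True, n: False, m: False}


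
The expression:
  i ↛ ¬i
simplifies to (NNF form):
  i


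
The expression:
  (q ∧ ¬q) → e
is always true.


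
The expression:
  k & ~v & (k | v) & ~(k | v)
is never true.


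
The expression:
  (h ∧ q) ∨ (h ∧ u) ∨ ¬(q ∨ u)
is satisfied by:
  {h: True, u: False, q: False}
  {q: True, h: True, u: False}
  {h: True, u: True, q: False}
  {q: True, h: True, u: True}
  {q: False, u: False, h: False}


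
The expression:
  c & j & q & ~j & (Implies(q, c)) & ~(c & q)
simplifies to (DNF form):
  False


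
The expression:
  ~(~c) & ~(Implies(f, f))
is never true.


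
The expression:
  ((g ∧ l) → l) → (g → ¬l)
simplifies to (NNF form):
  ¬g ∨ ¬l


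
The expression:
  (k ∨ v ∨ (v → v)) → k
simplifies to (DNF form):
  k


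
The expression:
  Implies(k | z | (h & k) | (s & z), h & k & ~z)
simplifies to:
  ~z & (h | ~k)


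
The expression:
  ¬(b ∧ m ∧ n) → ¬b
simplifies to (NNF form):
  (m ∧ n) ∨ ¬b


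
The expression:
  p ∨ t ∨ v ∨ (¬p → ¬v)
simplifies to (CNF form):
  True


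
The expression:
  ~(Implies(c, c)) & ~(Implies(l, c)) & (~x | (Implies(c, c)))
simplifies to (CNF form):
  False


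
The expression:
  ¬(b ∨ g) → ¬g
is always true.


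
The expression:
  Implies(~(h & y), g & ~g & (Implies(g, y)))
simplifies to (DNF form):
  h & y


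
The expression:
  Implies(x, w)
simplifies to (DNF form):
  w | ~x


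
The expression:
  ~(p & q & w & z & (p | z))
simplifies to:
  ~p | ~q | ~w | ~z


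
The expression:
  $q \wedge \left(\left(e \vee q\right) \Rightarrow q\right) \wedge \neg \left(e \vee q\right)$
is never true.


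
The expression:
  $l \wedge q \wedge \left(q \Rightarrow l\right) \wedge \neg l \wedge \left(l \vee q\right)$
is never true.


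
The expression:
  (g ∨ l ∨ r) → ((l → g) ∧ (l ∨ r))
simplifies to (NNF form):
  (g ∧ l) ∨ (r ∧ ¬l) ∨ (¬g ∧ ¬l)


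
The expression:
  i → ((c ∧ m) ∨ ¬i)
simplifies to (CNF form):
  (c ∨ ¬i) ∧ (m ∨ ¬i)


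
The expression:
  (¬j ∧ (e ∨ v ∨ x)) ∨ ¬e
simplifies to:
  ¬e ∨ ¬j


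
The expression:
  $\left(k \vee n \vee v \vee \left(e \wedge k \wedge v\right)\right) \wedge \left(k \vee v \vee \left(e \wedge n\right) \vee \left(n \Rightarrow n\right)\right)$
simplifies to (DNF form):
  $k \vee n \vee v$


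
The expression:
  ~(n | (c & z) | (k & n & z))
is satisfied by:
  {n: False, c: False, z: False}
  {z: True, n: False, c: False}
  {c: True, n: False, z: False}


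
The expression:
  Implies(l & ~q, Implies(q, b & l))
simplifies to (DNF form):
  True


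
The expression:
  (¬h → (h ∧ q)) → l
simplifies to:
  l ∨ ¬h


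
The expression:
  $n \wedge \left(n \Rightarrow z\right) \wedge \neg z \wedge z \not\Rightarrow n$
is never true.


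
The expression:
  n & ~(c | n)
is never true.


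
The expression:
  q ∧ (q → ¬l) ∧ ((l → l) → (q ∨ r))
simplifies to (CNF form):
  q ∧ ¬l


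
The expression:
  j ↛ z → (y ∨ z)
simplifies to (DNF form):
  y ∨ z ∨ ¬j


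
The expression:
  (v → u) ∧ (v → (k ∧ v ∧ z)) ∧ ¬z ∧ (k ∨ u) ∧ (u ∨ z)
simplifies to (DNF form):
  u ∧ ¬v ∧ ¬z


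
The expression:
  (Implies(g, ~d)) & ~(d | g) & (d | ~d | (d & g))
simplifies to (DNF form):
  ~d & ~g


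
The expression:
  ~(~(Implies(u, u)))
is always true.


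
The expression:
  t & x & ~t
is never true.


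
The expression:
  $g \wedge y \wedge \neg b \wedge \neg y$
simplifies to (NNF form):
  $\text{False}$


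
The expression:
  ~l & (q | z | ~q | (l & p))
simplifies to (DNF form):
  ~l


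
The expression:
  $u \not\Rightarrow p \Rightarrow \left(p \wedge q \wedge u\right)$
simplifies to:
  $p \vee \neg u$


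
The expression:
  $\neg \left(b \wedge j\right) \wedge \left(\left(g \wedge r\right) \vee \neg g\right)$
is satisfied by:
  {r: True, j: False, g: False, b: False}
  {r: False, j: False, g: False, b: False}
  {r: True, b: True, j: False, g: False}
  {b: True, r: False, j: False, g: False}
  {r: True, g: True, b: False, j: False}
  {r: True, g: True, b: True, j: False}
  {r: True, j: True, b: False, g: False}
  {j: True, b: False, g: False, r: False}
  {r: True, g: True, j: True, b: False}


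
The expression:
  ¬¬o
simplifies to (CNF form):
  o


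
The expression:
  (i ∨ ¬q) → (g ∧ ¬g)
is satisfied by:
  {q: True, i: False}


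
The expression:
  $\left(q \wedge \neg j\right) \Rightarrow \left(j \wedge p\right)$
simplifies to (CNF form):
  $j \vee \neg q$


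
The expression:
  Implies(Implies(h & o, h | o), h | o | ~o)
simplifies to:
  True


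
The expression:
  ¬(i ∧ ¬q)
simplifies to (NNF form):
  q ∨ ¬i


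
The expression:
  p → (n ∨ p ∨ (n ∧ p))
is always true.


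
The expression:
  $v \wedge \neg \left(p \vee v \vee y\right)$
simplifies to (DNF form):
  $\text{False}$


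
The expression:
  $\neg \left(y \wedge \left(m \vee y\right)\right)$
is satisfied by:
  {y: False}


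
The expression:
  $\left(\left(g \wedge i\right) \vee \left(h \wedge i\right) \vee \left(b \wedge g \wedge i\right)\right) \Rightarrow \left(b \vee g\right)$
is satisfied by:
  {g: True, b: True, h: False, i: False}
  {g: True, h: False, i: False, b: False}
  {b: True, h: False, i: False, g: False}
  {b: False, h: False, i: False, g: False}
  {g: True, i: True, b: True, h: False}
  {g: True, i: True, b: False, h: False}
  {i: True, b: True, g: False, h: False}
  {i: True, g: False, h: False, b: False}
  {b: True, g: True, h: True, i: False}
  {g: True, h: True, b: False, i: False}
  {b: True, h: True, g: False, i: False}
  {h: True, g: False, i: False, b: False}
  {g: True, i: True, h: True, b: True}
  {g: True, i: True, h: True, b: False}
  {i: True, h: True, b: True, g: False}


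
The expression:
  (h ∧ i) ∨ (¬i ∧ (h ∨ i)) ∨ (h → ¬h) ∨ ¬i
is always true.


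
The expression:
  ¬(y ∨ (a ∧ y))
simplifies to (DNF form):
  ¬y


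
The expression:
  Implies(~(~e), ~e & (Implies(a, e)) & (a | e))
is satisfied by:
  {e: False}


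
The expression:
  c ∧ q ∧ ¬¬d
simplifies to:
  c ∧ d ∧ q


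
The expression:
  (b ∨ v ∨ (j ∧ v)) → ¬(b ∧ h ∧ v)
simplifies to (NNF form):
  ¬b ∨ ¬h ∨ ¬v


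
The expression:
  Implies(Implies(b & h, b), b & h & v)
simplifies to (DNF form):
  b & h & v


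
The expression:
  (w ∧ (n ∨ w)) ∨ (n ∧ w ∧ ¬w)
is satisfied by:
  {w: True}


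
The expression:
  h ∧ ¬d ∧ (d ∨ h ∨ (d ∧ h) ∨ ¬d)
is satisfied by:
  {h: True, d: False}


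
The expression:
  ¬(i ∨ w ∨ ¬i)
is never true.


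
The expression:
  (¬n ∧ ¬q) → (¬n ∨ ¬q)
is always true.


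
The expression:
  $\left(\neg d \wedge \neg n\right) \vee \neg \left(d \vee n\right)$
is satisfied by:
  {n: False, d: False}


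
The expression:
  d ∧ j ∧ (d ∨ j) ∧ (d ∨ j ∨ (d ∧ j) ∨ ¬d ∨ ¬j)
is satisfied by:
  {j: True, d: True}


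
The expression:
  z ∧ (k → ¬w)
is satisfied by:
  {z: True, w: False, k: False}
  {k: True, z: True, w: False}
  {w: True, z: True, k: False}


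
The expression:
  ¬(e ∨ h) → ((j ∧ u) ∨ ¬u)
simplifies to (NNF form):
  e ∨ h ∨ j ∨ ¬u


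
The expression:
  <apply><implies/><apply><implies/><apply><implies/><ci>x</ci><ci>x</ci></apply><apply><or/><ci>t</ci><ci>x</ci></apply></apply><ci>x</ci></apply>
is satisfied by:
  {x: True, t: False}
  {t: False, x: False}
  {t: True, x: True}


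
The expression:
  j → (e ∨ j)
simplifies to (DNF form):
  True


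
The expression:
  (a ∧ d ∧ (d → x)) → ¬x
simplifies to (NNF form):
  ¬a ∨ ¬d ∨ ¬x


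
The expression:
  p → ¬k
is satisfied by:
  {p: False, k: False}
  {k: True, p: False}
  {p: True, k: False}


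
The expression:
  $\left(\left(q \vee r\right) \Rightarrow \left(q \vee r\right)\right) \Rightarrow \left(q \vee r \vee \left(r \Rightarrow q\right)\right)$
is always true.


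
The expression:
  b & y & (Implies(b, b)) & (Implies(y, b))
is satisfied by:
  {b: True, y: True}


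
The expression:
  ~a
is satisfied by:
  {a: False}


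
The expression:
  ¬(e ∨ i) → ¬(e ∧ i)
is always true.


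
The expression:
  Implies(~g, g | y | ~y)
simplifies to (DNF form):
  True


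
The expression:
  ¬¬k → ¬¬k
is always true.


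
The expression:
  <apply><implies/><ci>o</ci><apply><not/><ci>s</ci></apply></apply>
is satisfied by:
  {s: False, o: False}
  {o: True, s: False}
  {s: True, o: False}


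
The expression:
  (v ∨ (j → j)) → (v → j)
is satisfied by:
  {j: True, v: False}
  {v: False, j: False}
  {v: True, j: True}


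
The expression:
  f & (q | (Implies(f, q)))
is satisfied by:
  {f: True, q: True}


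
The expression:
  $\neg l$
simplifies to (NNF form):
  $\neg l$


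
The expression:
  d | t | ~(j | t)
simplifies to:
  d | t | ~j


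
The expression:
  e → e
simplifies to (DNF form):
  True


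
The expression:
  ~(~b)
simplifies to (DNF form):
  b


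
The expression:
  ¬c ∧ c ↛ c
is never true.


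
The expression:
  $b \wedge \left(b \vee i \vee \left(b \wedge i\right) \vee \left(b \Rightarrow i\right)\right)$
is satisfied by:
  {b: True}


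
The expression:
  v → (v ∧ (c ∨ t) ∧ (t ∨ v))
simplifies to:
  c ∨ t ∨ ¬v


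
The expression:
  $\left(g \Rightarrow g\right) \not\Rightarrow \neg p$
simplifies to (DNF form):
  $p$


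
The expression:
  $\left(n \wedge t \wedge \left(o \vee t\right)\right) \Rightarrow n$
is always true.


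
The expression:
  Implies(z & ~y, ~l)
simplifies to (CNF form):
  y | ~l | ~z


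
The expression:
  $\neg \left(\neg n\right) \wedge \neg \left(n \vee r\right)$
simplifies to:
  $\text{False}$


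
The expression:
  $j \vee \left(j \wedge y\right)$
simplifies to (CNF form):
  $j$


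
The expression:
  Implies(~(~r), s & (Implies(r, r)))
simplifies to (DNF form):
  s | ~r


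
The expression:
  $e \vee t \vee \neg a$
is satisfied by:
  {t: True, e: True, a: False}
  {t: True, e: False, a: False}
  {e: True, t: False, a: False}
  {t: False, e: False, a: False}
  {a: True, t: True, e: True}
  {a: True, t: True, e: False}
  {a: True, e: True, t: False}


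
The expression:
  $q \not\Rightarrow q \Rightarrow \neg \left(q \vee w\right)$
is always true.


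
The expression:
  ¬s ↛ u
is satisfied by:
  {u: True, s: False}
  {s: False, u: False}
  {s: True, u: True}


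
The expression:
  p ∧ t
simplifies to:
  p ∧ t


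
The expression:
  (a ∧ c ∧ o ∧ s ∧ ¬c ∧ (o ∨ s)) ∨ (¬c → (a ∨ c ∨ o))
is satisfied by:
  {a: True, o: True, c: True}
  {a: True, o: True, c: False}
  {a: True, c: True, o: False}
  {a: True, c: False, o: False}
  {o: True, c: True, a: False}
  {o: True, c: False, a: False}
  {c: True, o: False, a: False}


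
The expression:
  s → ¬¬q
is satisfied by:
  {q: True, s: False}
  {s: False, q: False}
  {s: True, q: True}


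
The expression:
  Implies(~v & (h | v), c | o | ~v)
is always true.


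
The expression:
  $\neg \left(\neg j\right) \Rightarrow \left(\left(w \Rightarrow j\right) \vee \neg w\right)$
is always true.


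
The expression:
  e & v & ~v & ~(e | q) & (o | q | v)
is never true.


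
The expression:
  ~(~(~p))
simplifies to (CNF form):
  ~p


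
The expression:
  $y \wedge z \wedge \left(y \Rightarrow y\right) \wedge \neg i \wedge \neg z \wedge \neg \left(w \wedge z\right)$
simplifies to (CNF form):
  $\text{False}$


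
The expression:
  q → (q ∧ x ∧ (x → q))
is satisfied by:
  {x: True, q: False}
  {q: False, x: False}
  {q: True, x: True}


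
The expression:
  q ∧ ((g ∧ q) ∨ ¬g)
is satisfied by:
  {q: True}


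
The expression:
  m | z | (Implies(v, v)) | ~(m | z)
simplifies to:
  True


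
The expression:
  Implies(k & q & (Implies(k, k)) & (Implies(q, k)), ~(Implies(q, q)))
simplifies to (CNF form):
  ~k | ~q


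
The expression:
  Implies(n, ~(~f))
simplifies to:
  f | ~n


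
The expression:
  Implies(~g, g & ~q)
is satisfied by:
  {g: True}


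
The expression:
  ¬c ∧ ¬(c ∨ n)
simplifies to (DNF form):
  ¬c ∧ ¬n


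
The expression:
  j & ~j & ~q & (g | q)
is never true.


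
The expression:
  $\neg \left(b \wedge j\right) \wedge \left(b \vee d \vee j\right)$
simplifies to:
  $\left(b \wedge \neg j\right) \vee \left(d \wedge \neg b\right) \vee \left(j \wedge \neg b\right)$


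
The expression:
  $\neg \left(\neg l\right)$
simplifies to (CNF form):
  $l$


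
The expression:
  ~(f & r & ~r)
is always true.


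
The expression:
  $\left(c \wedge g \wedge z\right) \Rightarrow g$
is always true.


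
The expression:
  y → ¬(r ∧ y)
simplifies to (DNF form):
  ¬r ∨ ¬y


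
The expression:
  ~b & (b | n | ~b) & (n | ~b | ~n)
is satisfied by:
  {b: False}


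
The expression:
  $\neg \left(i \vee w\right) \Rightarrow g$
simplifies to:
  $g \vee i \vee w$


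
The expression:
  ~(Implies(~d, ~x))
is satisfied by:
  {x: True, d: False}


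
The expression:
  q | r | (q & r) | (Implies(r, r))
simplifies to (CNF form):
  True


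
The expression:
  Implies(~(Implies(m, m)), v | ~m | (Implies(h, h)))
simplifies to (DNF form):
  True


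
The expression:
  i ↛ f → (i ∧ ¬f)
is always true.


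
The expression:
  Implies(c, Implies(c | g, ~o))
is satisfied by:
  {c: False, o: False}
  {o: True, c: False}
  {c: True, o: False}


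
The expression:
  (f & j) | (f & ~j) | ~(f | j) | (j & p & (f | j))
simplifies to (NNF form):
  f | p | ~j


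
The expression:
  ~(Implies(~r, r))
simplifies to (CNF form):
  ~r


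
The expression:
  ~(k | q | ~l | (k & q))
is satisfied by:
  {l: True, q: False, k: False}


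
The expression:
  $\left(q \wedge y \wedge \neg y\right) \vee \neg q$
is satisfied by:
  {q: False}


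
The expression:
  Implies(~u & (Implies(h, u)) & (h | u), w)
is always true.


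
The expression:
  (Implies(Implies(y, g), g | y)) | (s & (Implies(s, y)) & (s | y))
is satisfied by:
  {y: True, g: True}
  {y: True, g: False}
  {g: True, y: False}


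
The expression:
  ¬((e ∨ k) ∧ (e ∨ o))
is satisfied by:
  {e: False, k: False, o: False}
  {o: True, e: False, k: False}
  {k: True, e: False, o: False}


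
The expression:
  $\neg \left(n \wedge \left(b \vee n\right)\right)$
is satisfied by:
  {n: False}


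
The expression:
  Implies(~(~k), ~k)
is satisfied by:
  {k: False}


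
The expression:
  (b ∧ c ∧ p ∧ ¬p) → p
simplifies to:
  True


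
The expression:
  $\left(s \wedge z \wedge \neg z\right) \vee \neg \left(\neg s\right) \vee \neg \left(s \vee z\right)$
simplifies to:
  $s \vee \neg z$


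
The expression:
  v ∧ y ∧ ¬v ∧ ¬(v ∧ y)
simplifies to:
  False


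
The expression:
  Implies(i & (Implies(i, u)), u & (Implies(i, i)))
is always true.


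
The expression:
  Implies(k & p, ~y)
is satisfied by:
  {p: False, k: False, y: False}
  {y: True, p: False, k: False}
  {k: True, p: False, y: False}
  {y: True, k: True, p: False}
  {p: True, y: False, k: False}
  {y: True, p: True, k: False}
  {k: True, p: True, y: False}


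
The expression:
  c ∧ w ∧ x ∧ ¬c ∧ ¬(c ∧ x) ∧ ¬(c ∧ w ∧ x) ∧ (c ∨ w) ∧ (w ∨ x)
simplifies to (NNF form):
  False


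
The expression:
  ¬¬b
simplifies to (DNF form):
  b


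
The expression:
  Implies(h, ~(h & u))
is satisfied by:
  {h: False, u: False}
  {u: True, h: False}
  {h: True, u: False}


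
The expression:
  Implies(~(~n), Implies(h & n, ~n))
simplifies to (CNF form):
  ~h | ~n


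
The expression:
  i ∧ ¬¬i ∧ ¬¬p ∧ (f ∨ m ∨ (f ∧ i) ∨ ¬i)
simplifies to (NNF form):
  i ∧ p ∧ (f ∨ m)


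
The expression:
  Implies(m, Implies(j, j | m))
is always true.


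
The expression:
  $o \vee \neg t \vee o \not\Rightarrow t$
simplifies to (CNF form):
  $o \vee \neg t$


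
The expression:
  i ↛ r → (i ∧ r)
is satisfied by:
  {r: True, i: False}
  {i: False, r: False}
  {i: True, r: True}


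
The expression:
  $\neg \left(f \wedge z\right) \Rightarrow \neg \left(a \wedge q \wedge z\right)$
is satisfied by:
  {f: True, q: False, z: False, a: False}
  {f: False, q: False, z: False, a: False}
  {a: True, f: True, q: False, z: False}
  {a: True, f: False, q: False, z: False}
  {z: True, f: True, q: False, a: False}
  {z: True, f: False, q: False, a: False}
  {a: True, z: True, f: True, q: False}
  {a: True, z: True, f: False, q: False}
  {q: True, f: True, a: False, z: False}
  {q: True, f: False, a: False, z: False}
  {a: True, q: True, f: True, z: False}
  {a: True, q: True, f: False, z: False}
  {z: True, q: True, f: True, a: False}
  {z: True, q: True, f: False, a: False}
  {z: True, q: True, a: True, f: True}


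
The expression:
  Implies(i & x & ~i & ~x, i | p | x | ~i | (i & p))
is always true.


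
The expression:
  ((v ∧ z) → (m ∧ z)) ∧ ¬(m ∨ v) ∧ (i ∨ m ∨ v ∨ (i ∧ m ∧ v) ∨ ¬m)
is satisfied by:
  {v: False, m: False}


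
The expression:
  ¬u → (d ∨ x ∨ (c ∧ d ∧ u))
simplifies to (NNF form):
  d ∨ u ∨ x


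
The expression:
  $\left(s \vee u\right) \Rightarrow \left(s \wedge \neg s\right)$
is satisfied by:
  {u: False, s: False}


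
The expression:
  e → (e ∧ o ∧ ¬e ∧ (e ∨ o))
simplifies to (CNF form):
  ¬e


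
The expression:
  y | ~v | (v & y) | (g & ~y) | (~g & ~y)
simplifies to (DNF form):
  True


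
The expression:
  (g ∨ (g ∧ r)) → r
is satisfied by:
  {r: True, g: False}
  {g: False, r: False}
  {g: True, r: True}


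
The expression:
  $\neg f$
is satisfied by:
  {f: False}


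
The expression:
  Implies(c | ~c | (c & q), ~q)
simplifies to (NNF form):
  ~q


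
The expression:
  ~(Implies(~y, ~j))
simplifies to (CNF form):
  j & ~y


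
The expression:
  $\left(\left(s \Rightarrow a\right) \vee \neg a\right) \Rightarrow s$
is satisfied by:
  {s: True}


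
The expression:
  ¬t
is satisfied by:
  {t: False}


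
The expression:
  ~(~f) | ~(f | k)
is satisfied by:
  {f: True, k: False}
  {k: False, f: False}
  {k: True, f: True}


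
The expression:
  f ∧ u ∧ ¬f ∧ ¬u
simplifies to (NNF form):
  False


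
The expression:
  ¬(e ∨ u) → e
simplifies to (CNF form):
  e ∨ u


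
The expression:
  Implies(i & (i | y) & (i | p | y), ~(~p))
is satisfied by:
  {p: True, i: False}
  {i: False, p: False}
  {i: True, p: True}


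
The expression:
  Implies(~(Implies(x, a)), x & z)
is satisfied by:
  {a: True, z: True, x: False}
  {a: True, z: False, x: False}
  {z: True, a: False, x: False}
  {a: False, z: False, x: False}
  {a: True, x: True, z: True}
  {a: True, x: True, z: False}
  {x: True, z: True, a: False}


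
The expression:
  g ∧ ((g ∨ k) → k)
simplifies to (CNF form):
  g ∧ k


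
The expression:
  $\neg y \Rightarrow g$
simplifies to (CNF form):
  $g \vee y$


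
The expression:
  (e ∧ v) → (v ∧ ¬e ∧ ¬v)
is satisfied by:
  {v: False, e: False}
  {e: True, v: False}
  {v: True, e: False}


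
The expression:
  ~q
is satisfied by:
  {q: False}


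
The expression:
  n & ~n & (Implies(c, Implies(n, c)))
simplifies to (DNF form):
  False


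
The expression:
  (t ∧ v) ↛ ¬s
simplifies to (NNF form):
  s ∧ t ∧ v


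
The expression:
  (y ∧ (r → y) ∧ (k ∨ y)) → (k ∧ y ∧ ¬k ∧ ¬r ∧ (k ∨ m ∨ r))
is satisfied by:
  {y: False}


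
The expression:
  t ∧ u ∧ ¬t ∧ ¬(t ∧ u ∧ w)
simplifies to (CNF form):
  False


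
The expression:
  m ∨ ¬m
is always true.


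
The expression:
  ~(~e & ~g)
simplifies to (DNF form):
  e | g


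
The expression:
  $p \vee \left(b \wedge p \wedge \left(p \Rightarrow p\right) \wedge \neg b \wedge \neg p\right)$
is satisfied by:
  {p: True}


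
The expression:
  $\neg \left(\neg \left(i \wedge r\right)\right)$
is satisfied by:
  {r: True, i: True}


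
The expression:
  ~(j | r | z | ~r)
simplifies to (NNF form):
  False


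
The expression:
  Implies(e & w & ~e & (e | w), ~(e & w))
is always true.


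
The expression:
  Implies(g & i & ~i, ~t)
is always true.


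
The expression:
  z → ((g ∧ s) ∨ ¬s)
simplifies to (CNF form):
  g ∨ ¬s ∨ ¬z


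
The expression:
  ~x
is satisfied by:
  {x: False}


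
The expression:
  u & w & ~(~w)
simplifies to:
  u & w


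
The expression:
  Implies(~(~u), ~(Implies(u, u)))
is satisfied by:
  {u: False}


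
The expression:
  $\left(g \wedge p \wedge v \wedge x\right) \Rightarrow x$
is always true.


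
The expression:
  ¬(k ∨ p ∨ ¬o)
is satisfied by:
  {o: True, p: False, k: False}


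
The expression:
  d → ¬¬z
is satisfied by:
  {z: True, d: False}
  {d: False, z: False}
  {d: True, z: True}


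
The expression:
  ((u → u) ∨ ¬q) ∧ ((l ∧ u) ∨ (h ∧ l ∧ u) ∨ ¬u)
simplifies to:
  l ∨ ¬u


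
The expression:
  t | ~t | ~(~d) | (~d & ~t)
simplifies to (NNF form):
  True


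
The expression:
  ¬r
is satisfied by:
  {r: False}


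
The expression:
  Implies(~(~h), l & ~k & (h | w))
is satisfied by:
  {l: True, k: False, h: False}
  {k: False, h: False, l: False}
  {l: True, k: True, h: False}
  {k: True, l: False, h: False}
  {h: True, l: True, k: False}


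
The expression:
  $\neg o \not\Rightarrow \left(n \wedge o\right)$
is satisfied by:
  {o: False}


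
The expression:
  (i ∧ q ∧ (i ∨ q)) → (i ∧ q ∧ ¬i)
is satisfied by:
  {q: False, i: False}
  {i: True, q: False}
  {q: True, i: False}


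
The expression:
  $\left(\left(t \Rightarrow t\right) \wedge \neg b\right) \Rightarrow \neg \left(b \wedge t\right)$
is always true.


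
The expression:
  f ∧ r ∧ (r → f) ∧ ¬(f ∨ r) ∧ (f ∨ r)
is never true.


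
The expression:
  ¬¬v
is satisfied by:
  {v: True}


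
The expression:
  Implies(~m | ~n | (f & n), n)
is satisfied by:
  {n: True}


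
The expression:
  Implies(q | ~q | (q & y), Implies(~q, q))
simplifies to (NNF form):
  q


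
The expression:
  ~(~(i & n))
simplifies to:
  i & n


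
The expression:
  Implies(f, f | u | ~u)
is always true.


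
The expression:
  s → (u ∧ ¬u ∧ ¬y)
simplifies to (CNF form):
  ¬s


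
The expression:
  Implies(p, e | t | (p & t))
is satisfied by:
  {t: True, e: True, p: False}
  {t: True, p: False, e: False}
  {e: True, p: False, t: False}
  {e: False, p: False, t: False}
  {t: True, e: True, p: True}
  {t: True, p: True, e: False}
  {e: True, p: True, t: False}


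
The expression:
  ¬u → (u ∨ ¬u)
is always true.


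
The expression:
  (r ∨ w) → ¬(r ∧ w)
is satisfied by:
  {w: False, r: False}
  {r: True, w: False}
  {w: True, r: False}


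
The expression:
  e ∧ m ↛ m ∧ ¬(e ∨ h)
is never true.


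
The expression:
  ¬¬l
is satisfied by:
  {l: True}


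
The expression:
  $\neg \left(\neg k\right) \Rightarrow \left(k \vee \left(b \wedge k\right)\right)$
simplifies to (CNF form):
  $\text{True}$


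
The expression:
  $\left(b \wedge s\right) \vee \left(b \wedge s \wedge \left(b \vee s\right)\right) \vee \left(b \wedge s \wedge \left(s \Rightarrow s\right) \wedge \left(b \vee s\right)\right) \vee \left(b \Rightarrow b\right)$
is always true.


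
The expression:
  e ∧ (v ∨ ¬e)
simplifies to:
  e ∧ v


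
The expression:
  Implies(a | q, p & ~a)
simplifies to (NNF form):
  ~a & (p | ~q)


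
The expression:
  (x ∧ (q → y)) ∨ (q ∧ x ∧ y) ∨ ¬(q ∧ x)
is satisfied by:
  {y: True, q: False, x: False}
  {q: False, x: False, y: False}
  {y: True, x: True, q: False}
  {x: True, q: False, y: False}
  {y: True, q: True, x: False}
  {q: True, y: False, x: False}
  {y: True, x: True, q: True}


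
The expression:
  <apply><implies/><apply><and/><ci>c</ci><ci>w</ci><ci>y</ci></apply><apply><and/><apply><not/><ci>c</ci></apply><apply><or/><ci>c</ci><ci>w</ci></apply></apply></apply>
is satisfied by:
  {w: False, c: False, y: False}
  {y: True, w: False, c: False}
  {c: True, w: False, y: False}
  {y: True, c: True, w: False}
  {w: True, y: False, c: False}
  {y: True, w: True, c: False}
  {c: True, w: True, y: False}


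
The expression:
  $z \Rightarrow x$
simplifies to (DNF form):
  $x \vee \neg z$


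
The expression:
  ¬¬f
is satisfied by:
  {f: True}


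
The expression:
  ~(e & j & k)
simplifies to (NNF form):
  ~e | ~j | ~k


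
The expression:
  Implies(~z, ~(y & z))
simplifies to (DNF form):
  True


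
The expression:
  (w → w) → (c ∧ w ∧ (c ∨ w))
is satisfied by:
  {c: True, w: True}


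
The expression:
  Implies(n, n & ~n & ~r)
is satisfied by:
  {n: False}


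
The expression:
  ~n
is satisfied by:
  {n: False}


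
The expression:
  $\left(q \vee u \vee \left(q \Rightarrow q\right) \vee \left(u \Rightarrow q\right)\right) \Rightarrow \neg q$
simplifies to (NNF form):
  $\neg q$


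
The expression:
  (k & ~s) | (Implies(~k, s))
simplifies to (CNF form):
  k | s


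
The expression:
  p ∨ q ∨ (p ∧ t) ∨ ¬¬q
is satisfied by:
  {q: True, p: True}
  {q: True, p: False}
  {p: True, q: False}


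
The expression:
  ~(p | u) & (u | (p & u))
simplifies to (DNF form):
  False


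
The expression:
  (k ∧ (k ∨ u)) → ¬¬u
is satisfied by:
  {u: True, k: False}
  {k: False, u: False}
  {k: True, u: True}


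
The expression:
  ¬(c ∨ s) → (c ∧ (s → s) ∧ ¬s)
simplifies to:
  c ∨ s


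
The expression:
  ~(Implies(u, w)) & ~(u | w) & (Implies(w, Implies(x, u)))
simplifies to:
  False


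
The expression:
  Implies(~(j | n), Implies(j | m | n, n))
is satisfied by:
  {n: True, j: True, m: False}
  {n: True, j: False, m: False}
  {j: True, n: False, m: False}
  {n: False, j: False, m: False}
  {n: True, m: True, j: True}
  {n: True, m: True, j: False}
  {m: True, j: True, n: False}


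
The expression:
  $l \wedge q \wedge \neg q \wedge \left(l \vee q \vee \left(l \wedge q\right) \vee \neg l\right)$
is never true.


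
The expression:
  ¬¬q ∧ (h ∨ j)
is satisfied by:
  {h: True, j: True, q: True}
  {h: True, q: True, j: False}
  {j: True, q: True, h: False}


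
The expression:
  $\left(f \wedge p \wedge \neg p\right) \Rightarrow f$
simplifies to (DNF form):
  $\text{True}$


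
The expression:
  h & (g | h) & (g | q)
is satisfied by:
  {h: True, q: True, g: True}
  {h: True, q: True, g: False}
  {h: True, g: True, q: False}


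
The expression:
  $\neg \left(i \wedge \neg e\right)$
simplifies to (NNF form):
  $e \vee \neg i$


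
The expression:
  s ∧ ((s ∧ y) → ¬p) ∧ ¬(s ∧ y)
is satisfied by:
  {s: True, y: False}


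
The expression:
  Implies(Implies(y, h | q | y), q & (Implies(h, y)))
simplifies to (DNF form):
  (q & y) | (q & ~h)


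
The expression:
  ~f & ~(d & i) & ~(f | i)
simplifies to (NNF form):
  ~f & ~i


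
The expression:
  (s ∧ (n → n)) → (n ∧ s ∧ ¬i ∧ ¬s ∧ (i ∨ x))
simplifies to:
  ¬s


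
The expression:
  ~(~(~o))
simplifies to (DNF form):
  ~o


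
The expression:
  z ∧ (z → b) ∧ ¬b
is never true.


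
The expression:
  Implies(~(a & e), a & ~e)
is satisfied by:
  {a: True}


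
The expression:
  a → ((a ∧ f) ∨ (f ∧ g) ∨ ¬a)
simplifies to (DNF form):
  f ∨ ¬a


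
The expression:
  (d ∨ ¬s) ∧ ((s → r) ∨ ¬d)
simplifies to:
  (d ∧ r) ∨ ¬s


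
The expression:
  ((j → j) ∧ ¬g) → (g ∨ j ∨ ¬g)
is always true.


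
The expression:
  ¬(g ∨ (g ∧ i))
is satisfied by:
  {g: False}


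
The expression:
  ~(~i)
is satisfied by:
  {i: True}


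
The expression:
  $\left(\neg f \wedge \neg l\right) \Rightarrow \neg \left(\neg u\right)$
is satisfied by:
  {l: True, u: True, f: True}
  {l: True, u: True, f: False}
  {l: True, f: True, u: False}
  {l: True, f: False, u: False}
  {u: True, f: True, l: False}
  {u: True, f: False, l: False}
  {f: True, u: False, l: False}


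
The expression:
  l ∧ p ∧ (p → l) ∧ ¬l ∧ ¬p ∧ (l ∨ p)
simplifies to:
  False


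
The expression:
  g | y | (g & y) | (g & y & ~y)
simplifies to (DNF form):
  g | y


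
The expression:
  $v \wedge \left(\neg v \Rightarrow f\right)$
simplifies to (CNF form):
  $v$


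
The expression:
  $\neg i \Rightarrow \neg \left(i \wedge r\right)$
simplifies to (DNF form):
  $\text{True}$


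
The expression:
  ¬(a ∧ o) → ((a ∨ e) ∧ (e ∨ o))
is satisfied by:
  {a: True, e: True, o: True}
  {a: True, e: True, o: False}
  {e: True, o: True, a: False}
  {e: True, o: False, a: False}
  {a: True, o: True, e: False}


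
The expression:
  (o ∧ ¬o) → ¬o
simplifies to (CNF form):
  True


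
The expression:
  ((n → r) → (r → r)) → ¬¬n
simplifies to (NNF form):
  n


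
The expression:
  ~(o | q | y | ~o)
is never true.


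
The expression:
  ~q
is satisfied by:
  {q: False}


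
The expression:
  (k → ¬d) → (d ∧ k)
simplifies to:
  d ∧ k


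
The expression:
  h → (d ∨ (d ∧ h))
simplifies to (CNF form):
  d ∨ ¬h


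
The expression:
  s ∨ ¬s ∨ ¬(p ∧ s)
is always true.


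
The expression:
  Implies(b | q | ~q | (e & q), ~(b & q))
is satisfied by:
  {q: False, b: False}
  {b: True, q: False}
  {q: True, b: False}


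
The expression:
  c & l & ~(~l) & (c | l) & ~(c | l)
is never true.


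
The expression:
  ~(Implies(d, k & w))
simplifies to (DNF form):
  (d & ~k) | (d & ~w)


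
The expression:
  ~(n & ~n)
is always true.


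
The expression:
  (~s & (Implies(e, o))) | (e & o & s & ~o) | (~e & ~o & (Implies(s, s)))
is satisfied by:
  {e: False, s: False, o: False}
  {o: True, e: False, s: False}
  {s: True, e: False, o: False}
  {o: True, e: True, s: False}


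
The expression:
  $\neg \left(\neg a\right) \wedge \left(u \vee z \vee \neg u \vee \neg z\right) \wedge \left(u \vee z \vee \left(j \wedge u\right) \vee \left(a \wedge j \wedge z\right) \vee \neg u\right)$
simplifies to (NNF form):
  $a$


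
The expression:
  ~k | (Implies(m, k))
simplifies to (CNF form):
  True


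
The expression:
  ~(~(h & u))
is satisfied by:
  {h: True, u: True}


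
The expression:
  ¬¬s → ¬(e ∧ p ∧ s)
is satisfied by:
  {s: False, e: False, p: False}
  {p: True, s: False, e: False}
  {e: True, s: False, p: False}
  {p: True, e: True, s: False}
  {s: True, p: False, e: False}
  {p: True, s: True, e: False}
  {e: True, s: True, p: False}


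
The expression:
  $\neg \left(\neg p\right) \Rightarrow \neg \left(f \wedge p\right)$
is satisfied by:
  {p: False, f: False}
  {f: True, p: False}
  {p: True, f: False}


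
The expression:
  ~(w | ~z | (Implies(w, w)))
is never true.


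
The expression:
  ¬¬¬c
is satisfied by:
  {c: False}


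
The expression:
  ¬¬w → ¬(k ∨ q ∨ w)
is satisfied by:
  {w: False}


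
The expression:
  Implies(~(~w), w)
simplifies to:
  True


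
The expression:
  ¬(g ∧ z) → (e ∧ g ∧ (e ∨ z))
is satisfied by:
  {g: True, z: True, e: True}
  {g: True, z: True, e: False}
  {g: True, e: True, z: False}


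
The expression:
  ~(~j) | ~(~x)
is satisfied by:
  {x: True, j: True}
  {x: True, j: False}
  {j: True, x: False}


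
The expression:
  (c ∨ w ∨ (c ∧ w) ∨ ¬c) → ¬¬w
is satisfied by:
  {w: True}


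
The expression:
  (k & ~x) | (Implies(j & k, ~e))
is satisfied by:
  {k: False, x: False, e: False, j: False}
  {j: True, k: False, x: False, e: False}
  {e: True, k: False, x: False, j: False}
  {j: True, e: True, k: False, x: False}
  {x: True, j: False, k: False, e: False}
  {j: True, x: True, k: False, e: False}
  {e: True, x: True, j: False, k: False}
  {j: True, e: True, x: True, k: False}
  {k: True, e: False, x: False, j: False}
  {j: True, k: True, e: False, x: False}
  {e: True, k: True, j: False, x: False}
  {j: True, e: True, k: True, x: False}
  {x: True, k: True, e: False, j: False}
  {j: True, x: True, k: True, e: False}
  {e: True, x: True, k: True, j: False}


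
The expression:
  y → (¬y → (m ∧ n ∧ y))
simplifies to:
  True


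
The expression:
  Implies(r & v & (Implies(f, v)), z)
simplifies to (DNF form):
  z | ~r | ~v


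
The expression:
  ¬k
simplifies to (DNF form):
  ¬k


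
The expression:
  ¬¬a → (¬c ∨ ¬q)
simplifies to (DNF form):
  ¬a ∨ ¬c ∨ ¬q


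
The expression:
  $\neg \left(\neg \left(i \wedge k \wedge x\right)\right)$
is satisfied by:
  {i: True, x: True, k: True}


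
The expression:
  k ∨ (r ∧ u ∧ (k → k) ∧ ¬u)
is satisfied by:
  {k: True}


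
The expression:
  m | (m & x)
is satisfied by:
  {m: True}


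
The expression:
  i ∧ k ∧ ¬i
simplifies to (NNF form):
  False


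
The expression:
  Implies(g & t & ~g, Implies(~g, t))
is always true.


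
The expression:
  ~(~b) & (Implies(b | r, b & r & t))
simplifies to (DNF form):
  b & r & t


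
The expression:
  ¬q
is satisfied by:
  {q: False}


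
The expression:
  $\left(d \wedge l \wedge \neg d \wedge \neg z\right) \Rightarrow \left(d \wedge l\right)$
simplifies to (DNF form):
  $\text{True}$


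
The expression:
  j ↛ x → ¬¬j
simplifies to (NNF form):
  True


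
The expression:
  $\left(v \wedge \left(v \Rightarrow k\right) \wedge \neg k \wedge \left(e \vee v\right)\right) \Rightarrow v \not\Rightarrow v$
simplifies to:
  $\text{True}$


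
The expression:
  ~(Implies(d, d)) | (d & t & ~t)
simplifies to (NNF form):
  False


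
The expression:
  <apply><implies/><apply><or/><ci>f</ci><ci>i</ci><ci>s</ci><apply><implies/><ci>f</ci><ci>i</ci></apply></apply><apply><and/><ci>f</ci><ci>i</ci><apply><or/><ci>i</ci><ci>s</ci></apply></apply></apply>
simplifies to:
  <apply><and/><ci>f</ci><ci>i</ci></apply>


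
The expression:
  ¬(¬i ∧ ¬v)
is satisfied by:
  {i: True, v: True}
  {i: True, v: False}
  {v: True, i: False}


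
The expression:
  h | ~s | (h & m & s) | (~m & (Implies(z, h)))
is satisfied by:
  {h: True, m: False, s: False, z: False}
  {z: True, h: True, m: False, s: False}
  {h: True, m: True, s: False, z: False}
  {z: True, h: True, m: True, s: False}
  {z: False, m: False, s: False, h: False}
  {z: True, m: False, s: False, h: False}
  {m: True, z: False, s: False, h: False}
  {z: True, m: True, s: False, h: False}
  {s: True, h: True, z: False, m: False}
  {z: True, s: True, h: True, m: False}
  {s: True, h: True, m: True, z: False}
  {z: True, s: True, h: True, m: True}
  {s: True, h: False, m: False, z: False}


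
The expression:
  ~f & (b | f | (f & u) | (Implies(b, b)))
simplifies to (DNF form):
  ~f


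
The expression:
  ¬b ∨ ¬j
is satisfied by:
  {b: False, j: False}
  {j: True, b: False}
  {b: True, j: False}


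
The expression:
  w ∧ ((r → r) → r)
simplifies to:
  r ∧ w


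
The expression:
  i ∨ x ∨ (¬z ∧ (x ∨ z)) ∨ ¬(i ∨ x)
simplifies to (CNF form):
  True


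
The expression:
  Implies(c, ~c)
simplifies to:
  ~c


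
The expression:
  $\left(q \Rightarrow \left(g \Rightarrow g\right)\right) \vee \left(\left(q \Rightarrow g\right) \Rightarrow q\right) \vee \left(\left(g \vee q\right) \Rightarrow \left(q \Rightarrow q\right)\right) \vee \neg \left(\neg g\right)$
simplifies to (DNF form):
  $\text{True}$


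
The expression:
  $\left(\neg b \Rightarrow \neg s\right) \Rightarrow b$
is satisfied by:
  {b: True, s: True}
  {b: True, s: False}
  {s: True, b: False}


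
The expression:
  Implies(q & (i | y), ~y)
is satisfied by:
  {q: False, y: False}
  {y: True, q: False}
  {q: True, y: False}


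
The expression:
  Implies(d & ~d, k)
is always true.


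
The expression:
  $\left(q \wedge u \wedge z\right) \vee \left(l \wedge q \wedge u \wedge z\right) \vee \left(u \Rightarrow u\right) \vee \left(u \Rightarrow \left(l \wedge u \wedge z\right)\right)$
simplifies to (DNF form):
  $\text{True}$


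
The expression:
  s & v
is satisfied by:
  {s: True, v: True}


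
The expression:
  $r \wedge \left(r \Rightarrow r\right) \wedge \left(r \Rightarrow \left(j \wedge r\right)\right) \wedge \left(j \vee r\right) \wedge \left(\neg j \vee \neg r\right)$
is never true.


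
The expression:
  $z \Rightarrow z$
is always true.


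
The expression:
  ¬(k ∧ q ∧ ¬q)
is always true.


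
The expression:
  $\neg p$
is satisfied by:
  {p: False}


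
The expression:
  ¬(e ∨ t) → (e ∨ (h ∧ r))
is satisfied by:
  {t: True, e: True, h: True, r: True}
  {t: True, e: True, h: True, r: False}
  {t: True, e: True, r: True, h: False}
  {t: True, e: True, r: False, h: False}
  {t: True, h: True, r: True, e: False}
  {t: True, h: True, r: False, e: False}
  {t: True, h: False, r: True, e: False}
  {t: True, h: False, r: False, e: False}
  {e: True, h: True, r: True, t: False}
  {e: True, h: True, r: False, t: False}
  {e: True, r: True, h: False, t: False}
  {e: True, r: False, h: False, t: False}
  {h: True, r: True, e: False, t: False}
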